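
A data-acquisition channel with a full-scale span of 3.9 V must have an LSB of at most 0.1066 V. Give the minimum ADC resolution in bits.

Number of steps required ≥ 3.9 V / 0.1066 V = 36.59.
Need 2^N ≥ 36.59; 2^5 = 32, 2^6 = 64.
Minimum N = 6.

6 bits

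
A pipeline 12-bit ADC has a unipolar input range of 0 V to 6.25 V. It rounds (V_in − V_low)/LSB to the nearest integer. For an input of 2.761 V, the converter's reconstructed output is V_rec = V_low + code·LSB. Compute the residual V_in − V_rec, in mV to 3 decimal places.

One LSB is 6.25 V / 4096 = 1.526 mV.
Scaled input = 1809.4490 LSBs, so code = 1809.
V_rec = 0 + 1809·0.00152588 = 2.7603149 V.
Difference: 0.000685059 V → 0.685 mV.

0.685 mV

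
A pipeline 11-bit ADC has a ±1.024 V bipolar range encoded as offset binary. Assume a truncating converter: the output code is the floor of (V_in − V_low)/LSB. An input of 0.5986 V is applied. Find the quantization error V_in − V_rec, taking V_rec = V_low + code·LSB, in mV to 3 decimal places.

One LSB is 2.048 V / 2048 = 1.000 mV.
(V_in − V_low)/LSB = (0.5986 − (−1.024))/0.001 = 1622.6000 → code 1622 (floor).
V_rec = (−1.024) + 1622·0.001 = 0.598 V.
Difference: 0.0006 V → 0.600 mV.

0.600 mV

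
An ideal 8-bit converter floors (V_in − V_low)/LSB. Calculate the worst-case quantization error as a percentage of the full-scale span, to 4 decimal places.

Truncating → worst-case error = 1 LSB = V_FS/2^8, so 100/256 = 0.390625 % of full scale.

0.3906 %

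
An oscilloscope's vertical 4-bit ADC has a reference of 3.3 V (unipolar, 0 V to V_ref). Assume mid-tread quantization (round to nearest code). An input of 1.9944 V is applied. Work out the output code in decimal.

code 10

LSB = 3.3 V / 16 = 206.250 mV.
Input sits at 9.670 steps above V_low.
Round → code 10.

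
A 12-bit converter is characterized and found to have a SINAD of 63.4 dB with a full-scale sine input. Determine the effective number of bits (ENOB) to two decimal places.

ENOB = (SINAD − 1.76) / 6.02 = (63.4 − 1.76)/6.02 = 10.239.

10.24 bits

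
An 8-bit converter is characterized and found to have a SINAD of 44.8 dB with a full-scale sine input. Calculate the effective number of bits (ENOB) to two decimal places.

ENOB = (SINAD − 1.76) / 6.02 = (44.8 − 1.76)/6.02 = 7.150.

7.15 bits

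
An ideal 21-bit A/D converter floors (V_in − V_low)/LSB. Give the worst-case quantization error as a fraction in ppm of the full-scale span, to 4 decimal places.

Truncating → worst-case error = 1 LSB = V_FS/2^21, so 1e+06/2097152 = 0.476837 ppm of full scale.

0.4768 ppm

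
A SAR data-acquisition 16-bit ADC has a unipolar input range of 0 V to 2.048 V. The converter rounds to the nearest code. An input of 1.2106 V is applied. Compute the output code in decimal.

LSB = 2.048 V / 65536 = 31.25 µV.
(1.2106 − 0) / 3.125e-05 = 38739.200 LSBs.
Round → code 38739.

code 38739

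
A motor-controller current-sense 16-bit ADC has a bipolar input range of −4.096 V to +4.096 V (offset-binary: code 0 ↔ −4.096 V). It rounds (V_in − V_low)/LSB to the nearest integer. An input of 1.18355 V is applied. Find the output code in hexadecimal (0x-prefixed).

code 0xA4FC (decimal 42236)

Full-scale span = 8.192 V; LSB = 8.192/2^16 = 125.00 µV.
(1.18355 − (−4.096)) / 0.000125 = 42236.400 LSBs.
round(42236.400) = 42236.
In hexadecimal (0x-prefixed): 0xA4FC.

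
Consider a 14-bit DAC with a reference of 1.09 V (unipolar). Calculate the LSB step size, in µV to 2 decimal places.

66.53 µV

Full-scale span = 1.09 V.
LSB = 1.09 / 2^14 = 1.09 / 16384 = 6.65283e-05 V = 66.53 µV.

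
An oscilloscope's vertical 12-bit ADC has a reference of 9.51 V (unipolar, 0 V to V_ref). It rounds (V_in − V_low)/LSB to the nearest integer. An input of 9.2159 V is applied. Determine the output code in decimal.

With 4096 levels over 9.51 V, one step is 2.322 mV.
(9.2159 − 0) / 0.00232178 = 3969.330 LSBs.
Round → code 3969.

code 3969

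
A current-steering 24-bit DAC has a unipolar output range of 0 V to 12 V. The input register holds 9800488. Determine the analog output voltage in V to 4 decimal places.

LSB = 12 V / 2^24 = 0.72 µV.
V_out = 0 + 9800488 × 7.15256e-07 V = 7.00986 V.

7.0099 V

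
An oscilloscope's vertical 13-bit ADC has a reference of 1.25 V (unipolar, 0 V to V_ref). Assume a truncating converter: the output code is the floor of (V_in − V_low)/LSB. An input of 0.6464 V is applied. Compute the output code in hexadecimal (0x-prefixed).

code 0x108C (decimal 4236)

LSB = 1.25 V / 8192 = 152.59 µV.
(V_in − V_low)/LSB = (0.6464 − 0) / 0.000152588 = 4236.247.
⌊·⌋(4236.247) = 4236.
In hexadecimal (0x-prefixed): 0x108C.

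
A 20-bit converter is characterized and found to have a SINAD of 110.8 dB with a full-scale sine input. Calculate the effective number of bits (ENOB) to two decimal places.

ENOB = (SINAD − 1.76) / 6.02 = (110.8 − 1.76)/6.02 = 18.113.

18.11 bits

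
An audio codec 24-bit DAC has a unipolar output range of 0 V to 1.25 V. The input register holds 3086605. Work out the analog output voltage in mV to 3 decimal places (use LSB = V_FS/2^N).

LSB = 1.25 V / 2^24 = 0.07 µV.
V_out = 0 + 3086605 × 7.45058e-08 V = 0.22997 V.
= 229.970 mV.

229.970 mV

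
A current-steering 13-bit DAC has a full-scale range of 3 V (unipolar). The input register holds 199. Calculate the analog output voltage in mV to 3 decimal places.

72.876 mV

LSB = 3 V / 2^13 = 366.21 µV.
V_out = 0 + 199 × 0.000366211 V = 0.072876 V.
= 72.876 mV.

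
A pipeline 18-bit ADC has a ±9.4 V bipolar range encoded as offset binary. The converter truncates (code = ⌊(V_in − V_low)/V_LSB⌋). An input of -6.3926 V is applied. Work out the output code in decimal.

code 41934

With 262144 levels over 18.8 V, one step is 71.72 µV.
Input sits at 41934.674 steps above V_low.
So the output code is 41934.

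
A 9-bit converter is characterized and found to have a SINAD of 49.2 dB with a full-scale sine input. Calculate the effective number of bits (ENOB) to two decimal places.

7.88 bits

ENOB = (SINAD − 1.76) / 6.02 = (49.2 − 1.76)/6.02 = 7.880.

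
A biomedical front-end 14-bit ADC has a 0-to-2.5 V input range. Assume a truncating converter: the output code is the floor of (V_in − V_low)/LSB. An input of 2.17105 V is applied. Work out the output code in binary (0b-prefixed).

LSB = 2.5 V / 16384 = 152.59 µV.
(2.17105 − 0) / 0.000152588 = 14228.193 LSBs.
⌊·⌋(14228.193) = 14228.
In binary (0b-prefixed): 0b11011110010100.

code 0b11011110010100 (decimal 14228)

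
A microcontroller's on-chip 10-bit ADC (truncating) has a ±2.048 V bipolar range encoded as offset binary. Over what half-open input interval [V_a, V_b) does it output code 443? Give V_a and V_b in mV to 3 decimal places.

LSB = 4.096/2^10 = 4.000 mV.
V_a = V_low + 443·LSB = -0.276 V; V_b = V_low + 444·LSB = -0.272 V.

[-276.000 mV, -272.000 mV)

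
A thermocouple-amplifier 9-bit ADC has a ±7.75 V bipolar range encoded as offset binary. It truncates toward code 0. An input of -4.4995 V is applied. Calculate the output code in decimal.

Full-scale span = 15.5 V; LSB = 15.5/2^9 = 30.273 mV.
Input sits at 107.371 steps above V_low.
So the output code is 107.

code 107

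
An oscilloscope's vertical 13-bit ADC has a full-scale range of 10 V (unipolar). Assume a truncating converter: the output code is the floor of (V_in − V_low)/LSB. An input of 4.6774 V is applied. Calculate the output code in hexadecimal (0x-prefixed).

code 0xEF7 (decimal 3831)

LSB = 10 V / 8192 = 1.221 mV.
(4.6774 − 0) / 0.0012207 = 3831.726 LSBs.
So the output code is 3831.
In hexadecimal (0x-prefixed): 0xEF7.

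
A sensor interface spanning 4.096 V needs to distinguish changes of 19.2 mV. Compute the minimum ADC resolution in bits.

Number of steps required ≥ 4.096 V / 19.2 mV = 213.33.
Need 2^N ≥ 213.33; 2^7 = 128, 2^8 = 256.
Minimum N = 8.

8 bits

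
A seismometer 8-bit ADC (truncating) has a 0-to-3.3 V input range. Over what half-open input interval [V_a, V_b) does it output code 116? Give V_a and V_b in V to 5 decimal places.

[1.49531 V, 1.50820 V)

LSB = 3.3/2^8 = 12.891 mV.
V_a = V_low + 116·LSB = 1.49531 V; V_b = V_low + 117·LSB = 1.5082 V.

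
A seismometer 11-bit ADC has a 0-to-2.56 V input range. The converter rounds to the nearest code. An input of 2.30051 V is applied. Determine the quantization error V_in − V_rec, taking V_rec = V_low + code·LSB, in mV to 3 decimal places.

0.510 mV

LSB = 2.56/2^11 = 1.250 mV.
(2.30051 − 0)/0.00125 = 1840.4080; round gives code 1840.
Code 1840 maps back to 0 + 1840×0.00125 V = 2.3 V.
Difference: 0.00051 V → 0.510 mV.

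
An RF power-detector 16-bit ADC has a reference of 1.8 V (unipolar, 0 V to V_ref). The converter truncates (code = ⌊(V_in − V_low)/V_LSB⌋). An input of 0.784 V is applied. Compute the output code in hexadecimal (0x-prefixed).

code 0x6F80 (decimal 28544)

With 65536 levels over 1.8 V, one step is 27.47 µV.
Input sits at 28544.569 steps above V_low.
⌊·⌋(28544.569) = 28544.
In hexadecimal (0x-prefixed): 0x6F80.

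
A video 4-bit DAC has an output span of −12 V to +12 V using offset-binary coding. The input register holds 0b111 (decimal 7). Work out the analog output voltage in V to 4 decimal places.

LSB = 24 V / 2^4 = 1.5000 V.
Code 0b111 = 7 decimal.
V_out = (−12) + 7 × 1.5 V = -1.5 V.

-1.5000 V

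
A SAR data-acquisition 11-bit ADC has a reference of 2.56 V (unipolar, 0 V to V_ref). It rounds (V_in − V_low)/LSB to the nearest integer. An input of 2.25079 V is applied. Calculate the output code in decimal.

Full-scale span = 2.56 V; LSB = 2.56/2^11 = 1.250 mV.
(V_in − V_low)/LSB = (2.25079 − 0) / 0.00125 = 1800.632.
So the output code is 1801.

code 1801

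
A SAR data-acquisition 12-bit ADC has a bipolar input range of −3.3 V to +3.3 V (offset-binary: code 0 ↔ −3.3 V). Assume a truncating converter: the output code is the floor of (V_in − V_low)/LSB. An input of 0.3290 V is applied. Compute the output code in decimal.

code 2252

Full-scale span = 6.6 V; LSB = 6.6/2^12 = 1.611 mV.
(0.3290 − (−3.3)) / 0.00161133 = 2252.179 LSBs.
⌊·⌋(2252.179) = 2252.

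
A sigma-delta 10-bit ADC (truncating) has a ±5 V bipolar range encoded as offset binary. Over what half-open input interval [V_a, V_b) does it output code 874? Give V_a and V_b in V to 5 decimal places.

LSB = 10/2^10 = 9.766 mV.
V_a = V_low + 874·LSB = 3.53516 V; V_b = V_low + 875·LSB = 3.54492 V.

[3.53516 V, 3.54492 V)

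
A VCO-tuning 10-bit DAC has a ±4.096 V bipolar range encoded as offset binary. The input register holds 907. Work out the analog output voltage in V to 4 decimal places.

3.1600 V

LSB = 8.192 V / 2^10 = 8.000 mV.
V_out = (−4.096) + 907 × 0.008 V = 3.16 V.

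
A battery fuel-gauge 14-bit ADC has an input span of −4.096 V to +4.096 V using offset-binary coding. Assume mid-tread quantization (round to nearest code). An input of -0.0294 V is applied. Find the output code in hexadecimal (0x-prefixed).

With 16384 levels over 8.192 V, one step is 0.500 mV.
Input sits at 8133.200 steps above V_low.
round(8133.200) = 8133.
In hexadecimal (0x-prefixed): 0x1FC5.

code 0x1FC5 (decimal 8133)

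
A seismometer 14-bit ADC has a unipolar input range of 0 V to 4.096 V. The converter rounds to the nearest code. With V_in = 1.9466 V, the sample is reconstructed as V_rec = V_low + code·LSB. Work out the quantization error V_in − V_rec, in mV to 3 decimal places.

0.100 mV

One LSB is 4.096 V / 16384 = 250.00 µV.
(V_in − V_low)/LSB = (1.9466 − 0)/0.00025 = 7786.4000 → code 7786 (round).
Code 7786 maps back to 0 + 7786×0.00025 V = 1.9465 V.
V_in − V_rec = 0.0001 V = 0.100 mV.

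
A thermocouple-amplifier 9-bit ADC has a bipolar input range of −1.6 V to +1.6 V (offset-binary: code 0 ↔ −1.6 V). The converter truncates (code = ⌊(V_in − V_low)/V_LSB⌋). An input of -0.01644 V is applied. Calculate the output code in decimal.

With 512 levels over 3.2 V, one step is 6.250 mV.
(V_in − V_low)/LSB = (-0.01644 − (−1.6)) / 0.00625 = 253.370.
So the output code is 253.

code 253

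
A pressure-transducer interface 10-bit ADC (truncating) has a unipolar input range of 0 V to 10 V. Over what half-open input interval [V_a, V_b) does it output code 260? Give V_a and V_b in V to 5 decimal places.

LSB = 10/2^10 = 9.766 mV.
V_a = V_low + 260·LSB = 2.53906 V; V_b = V_low + 261·LSB = 2.54883 V.

[2.53906 V, 2.54883 V)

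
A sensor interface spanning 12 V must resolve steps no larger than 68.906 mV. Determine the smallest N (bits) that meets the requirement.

Number of steps required ≥ 12 V / 68.906 mV = 174.15.
Need 2^N ≥ 174.15; 2^7 = 128, 2^8 = 256.
Minimum N = 8.

8 bits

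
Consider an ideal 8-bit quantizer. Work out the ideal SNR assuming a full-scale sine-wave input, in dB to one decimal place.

49.9 dB

SNR ≈ 6.02·N + 1.76 dB = 6.02·8 + 1.76 = 49.92 dB.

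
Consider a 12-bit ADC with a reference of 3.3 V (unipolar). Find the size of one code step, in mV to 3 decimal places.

0.806 mV

Full-scale span = 3.3 V.
LSB = 3.3 / 2^12 = 3.3 / 4096 = 0.000805664 V = 0.806 mV.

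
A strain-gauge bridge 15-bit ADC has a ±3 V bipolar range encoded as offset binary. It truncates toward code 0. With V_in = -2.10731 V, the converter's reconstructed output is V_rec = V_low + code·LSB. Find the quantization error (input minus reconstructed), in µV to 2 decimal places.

50.84 µV

One LSB is 6 V / 32768 = 183.11 µV.
(V_in − V_low)/LSB = (-2.10731 − (−3))/0.000183105 = 4875.2777 → code 4875 (floor).
V_rec = (−3) + 4875·0.000183105 = -2.1073608 V.
V_in − V_rec = 5.08398e-05 V = 50.84 µV.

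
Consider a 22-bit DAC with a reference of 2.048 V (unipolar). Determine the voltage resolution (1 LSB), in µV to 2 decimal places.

0.49 µV

Full-scale span = 2.048 V.
LSB = 2.048 / 2^22 = 2.048 / 4194304 = 4.88281e-07 V = 0.49 µV.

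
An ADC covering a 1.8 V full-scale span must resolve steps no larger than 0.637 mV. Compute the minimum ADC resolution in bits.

12 bits

Number of steps required ≥ 1.8 V / 0.637 mV = 2825.75.
Need 2^N ≥ 2825.75; 2^11 = 2048, 2^12 = 4096.
Minimum N = 12.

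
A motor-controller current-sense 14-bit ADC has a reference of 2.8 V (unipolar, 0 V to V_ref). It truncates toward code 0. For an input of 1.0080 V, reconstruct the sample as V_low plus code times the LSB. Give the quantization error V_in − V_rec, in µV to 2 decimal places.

41.02 µV

One LSB is 2.8 V / 16384 = 170.90 µV.
(1.0080 − 0)/0.000170898 = 5898.2400; ⌊·⌋ gives code 5898.
V_rec = 0 + 5898·0.000170898 = 1.007959 V.
Difference: 4.10156e-05 V → 41.02 µV.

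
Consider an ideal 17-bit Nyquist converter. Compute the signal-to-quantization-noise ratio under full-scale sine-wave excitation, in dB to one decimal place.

SNR ≈ 6.02·N + 1.76 dB = 6.02·17 + 1.76 = 104.10 dB.

104.1 dB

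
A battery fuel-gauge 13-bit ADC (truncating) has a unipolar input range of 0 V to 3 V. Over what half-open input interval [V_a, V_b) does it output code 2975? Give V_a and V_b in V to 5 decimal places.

LSB = 3/2^13 = 366.21 µV.
V_a = V_low + 2975·LSB = 1.08948 V; V_b = V_low + 2976·LSB = 1.08984 V.

[1.08948 V, 1.08984 V)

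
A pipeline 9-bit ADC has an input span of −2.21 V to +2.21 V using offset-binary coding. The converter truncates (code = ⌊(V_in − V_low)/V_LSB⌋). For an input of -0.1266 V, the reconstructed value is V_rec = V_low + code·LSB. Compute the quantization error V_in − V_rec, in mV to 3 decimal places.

2.892 mV

One LSB is 4.42 V / 512 = 8.633 mV.
Scaled input = 241.3350 LSBs, so code = 241.
Code 241 maps back to (−2.21) + 241×0.00863281 V = -0.12949219 V.
Difference: 0.00289219 V → 2.892 mV.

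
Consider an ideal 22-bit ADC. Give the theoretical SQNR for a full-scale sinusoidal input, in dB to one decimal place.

134.2 dB

SNR ≈ 6.02·N + 1.76 dB = 6.02·22 + 1.76 = 134.20 dB.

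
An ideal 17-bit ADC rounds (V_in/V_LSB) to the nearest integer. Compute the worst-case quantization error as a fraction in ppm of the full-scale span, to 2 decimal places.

3.81 ppm

Rounding → worst-case error = ½ LSB = V_FS/2^18, so 1e+06/262144 = 3.8147 ppm of full scale.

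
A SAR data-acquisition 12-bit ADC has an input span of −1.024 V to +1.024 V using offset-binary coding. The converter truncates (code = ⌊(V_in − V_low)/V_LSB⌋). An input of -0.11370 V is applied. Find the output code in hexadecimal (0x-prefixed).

Full-scale span = 2.048 V; LSB = 2.048/2^12 = 0.500 mV.
Input sits at 1820.600 steps above V_low.
Floor → code 1820.
In hexadecimal (0x-prefixed): 0x71C.

code 0x71C (decimal 1820)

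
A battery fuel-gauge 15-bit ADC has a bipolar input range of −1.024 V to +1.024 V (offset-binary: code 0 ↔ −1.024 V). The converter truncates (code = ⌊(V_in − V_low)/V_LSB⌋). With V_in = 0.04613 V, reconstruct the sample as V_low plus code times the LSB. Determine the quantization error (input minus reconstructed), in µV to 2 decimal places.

5.00 µV

One LSB is 2.048 V / 32768 = 62.50 µV.
(0.04613 − (−1.024))/6.25e-05 = 17122.0800; ⌊·⌋ gives code 17122.
V_rec = (−1.024) + 17122·6.25e-05 = 0.046125 V.
V_in − V_rec = 5e-06 V = 5.00 µV.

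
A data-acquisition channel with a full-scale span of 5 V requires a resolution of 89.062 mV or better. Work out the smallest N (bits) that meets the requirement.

6 bits

Number of steps required ≥ 5 V / 89.062 mV = 56.14.
Need 2^N ≥ 56.14; 2^5 = 32, 2^6 = 64.
Minimum N = 6.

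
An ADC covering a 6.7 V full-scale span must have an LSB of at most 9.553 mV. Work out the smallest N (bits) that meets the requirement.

10 bits

Number of steps required ≥ 6.7 V / 9.553 mV = 701.35.
Need 2^N ≥ 701.35; 2^9 = 512, 2^10 = 1024.
Minimum N = 10.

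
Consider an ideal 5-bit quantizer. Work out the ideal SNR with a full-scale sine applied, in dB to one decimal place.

SNR ≈ 6.02·N + 1.76 dB = 6.02·5 + 1.76 = 31.86 dB.

31.9 dB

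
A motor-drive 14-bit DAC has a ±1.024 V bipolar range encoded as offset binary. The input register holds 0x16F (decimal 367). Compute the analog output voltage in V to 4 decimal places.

-0.9781 V

LSB = 2.048 V / 2^14 = 125.00 µV.
Code 0x16F = 367 decimal.
V_out = (−1.024) + 367 × 0.000125 V = -0.978125 V.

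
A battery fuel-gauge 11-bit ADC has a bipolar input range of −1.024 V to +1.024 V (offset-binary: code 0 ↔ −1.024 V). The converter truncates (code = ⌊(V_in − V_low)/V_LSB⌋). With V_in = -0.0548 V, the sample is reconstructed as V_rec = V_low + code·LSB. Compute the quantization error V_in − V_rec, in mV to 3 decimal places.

0.200 mV

One LSB is 2.048 V / 2048 = 1.000 mV.
(V_in − V_low)/LSB = (-0.0548 − (−1.024))/0.001 = 969.2000 → code 969 (floor).
Reconstructed: -0.055 V.
Error = -0.0548 − (−0.055) = 0.0002 V = 0.200 mV.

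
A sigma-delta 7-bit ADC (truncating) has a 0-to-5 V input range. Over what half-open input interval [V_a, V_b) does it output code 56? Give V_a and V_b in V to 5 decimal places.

[2.18750 V, 2.22656 V)

LSB = 5/2^7 = 39.062 mV.
V_a = V_low + 56·LSB = 2.1875 V; V_b = V_low + 57·LSB = 2.22656 V.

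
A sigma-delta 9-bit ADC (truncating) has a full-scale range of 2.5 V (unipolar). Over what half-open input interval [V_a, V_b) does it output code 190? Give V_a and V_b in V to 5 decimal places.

[0.92773 V, 0.93262 V)

LSB = 2.5/2^9 = 4.883 mV.
V_a = V_low + 190·LSB = 0.927734 V; V_b = V_low + 191·LSB = 0.932617 V.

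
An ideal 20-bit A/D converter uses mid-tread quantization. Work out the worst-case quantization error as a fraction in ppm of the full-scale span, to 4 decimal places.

Rounding → worst-case error = ½ LSB = V_FS/2^21, so 1e+06/2097152 = 0.476837 ppm of full scale.

0.4768 ppm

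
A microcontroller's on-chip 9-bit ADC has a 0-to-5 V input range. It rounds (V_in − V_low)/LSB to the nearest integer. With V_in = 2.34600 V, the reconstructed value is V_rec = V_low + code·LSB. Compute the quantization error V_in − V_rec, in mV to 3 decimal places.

LSB = 5/2^9 = 9.766 mV.
Scaled input = 240.2304 LSBs, so code = 240.
Code 240 maps back to 0 + 240×0.00976562 V = 2.34375 V.
Difference: 0.00225 V → 2.250 mV.

2.250 mV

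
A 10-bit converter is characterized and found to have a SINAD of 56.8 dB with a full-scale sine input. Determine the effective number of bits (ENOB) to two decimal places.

ENOB = (SINAD − 1.76) / 6.02 = (56.8 − 1.76)/6.02 = 9.143.

9.14 bits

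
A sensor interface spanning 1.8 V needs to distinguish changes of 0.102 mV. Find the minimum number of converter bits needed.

15 bits

Number of steps required ≥ 1.8 V / 0.102 mV = 17647.06.
Need 2^N ≥ 17647.06; 2^14 = 16384, 2^15 = 32768.
Minimum N = 15.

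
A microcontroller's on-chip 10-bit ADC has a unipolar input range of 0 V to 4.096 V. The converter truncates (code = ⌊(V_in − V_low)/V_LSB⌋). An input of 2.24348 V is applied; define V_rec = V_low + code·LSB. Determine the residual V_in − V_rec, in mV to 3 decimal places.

3.480 mV

LSB = 4.096/2^10 = 4.000 mV.
(V_in − V_low)/LSB = (2.24348 − 0)/0.004 = 560.8700 → code 560 (floor).
Reconstructed: 2.24 V.
V_in − V_rec = 0.00348 V = 3.480 mV.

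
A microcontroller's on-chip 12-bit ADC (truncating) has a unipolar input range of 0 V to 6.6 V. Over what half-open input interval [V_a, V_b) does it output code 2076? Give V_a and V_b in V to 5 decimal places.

LSB = 6.6/2^12 = 1.611 mV.
V_a = V_low + 2076·LSB = 3.34512 V; V_b = V_low + 2077·LSB = 3.34673 V.

[3.34512 V, 3.34673 V)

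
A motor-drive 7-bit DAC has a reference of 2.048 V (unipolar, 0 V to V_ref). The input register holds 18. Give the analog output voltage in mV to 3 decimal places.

LSB = 2.048 V / 2^7 = 16.000 mV.
V_out = 0 + 18 × 0.016 V = 0.288 V.
= 288.000 mV.

288.000 mV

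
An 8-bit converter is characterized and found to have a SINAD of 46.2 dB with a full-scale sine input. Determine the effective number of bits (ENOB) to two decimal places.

ENOB = (SINAD − 1.76) / 6.02 = (46.2 − 1.76)/6.02 = 7.382.

7.38 bits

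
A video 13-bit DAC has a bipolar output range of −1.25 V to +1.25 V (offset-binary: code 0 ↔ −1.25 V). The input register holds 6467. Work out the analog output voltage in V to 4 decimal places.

0.7236 V

LSB = 2.5 V / 2^13 = 305.18 µV.
V_out = (−1.25) + 6467 × 0.000305176 V = 0.723572 V.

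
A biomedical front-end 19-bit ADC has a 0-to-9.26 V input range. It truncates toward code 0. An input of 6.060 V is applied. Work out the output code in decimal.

Full-scale span = 9.26 V; LSB = 9.26/2^19 = 17.66 µV.
(V_in − V_low)/LSB = (6.060 − 0) / 1.7662e-05 = 343108.562.
So the output code is 343108.

code 343108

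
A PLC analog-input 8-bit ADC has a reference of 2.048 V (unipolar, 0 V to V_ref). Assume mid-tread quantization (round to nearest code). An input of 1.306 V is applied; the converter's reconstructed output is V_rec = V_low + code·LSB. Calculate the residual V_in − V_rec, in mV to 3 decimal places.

2.000 mV

LSB = 2.048/2^8 = 8.000 mV.
Scaled input = 163.2500 LSBs, so code = 163.
Code 163 maps back to 0 + 163×0.008 V = 1.304 V.
Error = 1.306 − 1.304 = 0.002 V = 2.000 mV.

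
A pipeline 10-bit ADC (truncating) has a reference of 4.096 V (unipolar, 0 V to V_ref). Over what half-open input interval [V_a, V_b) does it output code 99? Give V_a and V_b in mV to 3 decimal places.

[396.000 mV, 400.000 mV)

LSB = 4.096/2^10 = 4.000 mV.
V_a = V_low + 99·LSB = 0.396 V; V_b = V_low + 100·LSB = 0.4 V.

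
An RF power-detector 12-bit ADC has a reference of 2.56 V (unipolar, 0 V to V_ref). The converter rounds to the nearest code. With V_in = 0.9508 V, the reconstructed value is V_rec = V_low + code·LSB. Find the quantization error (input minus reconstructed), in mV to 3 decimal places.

0.175 mV

One LSB is 2.56 V / 4096 = 0.625 mV.
(0.9508 − 0)/0.000625 = 1521.2800; round gives code 1521.
V_rec = 0 + 1521·0.000625 = 0.950625 V.
Difference: 0.000175 V → 0.175 mV.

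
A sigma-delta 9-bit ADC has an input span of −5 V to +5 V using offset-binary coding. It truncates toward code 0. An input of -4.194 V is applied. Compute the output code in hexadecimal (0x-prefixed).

code 0x29 (decimal 41)

With 512 levels over 10 V, one step is 19.531 mV.
(V_in − V_low)/LSB = (-4.194 − (−5)) / 0.0195312 = 41.267.
Floor → code 41.
In hexadecimal (0x-prefixed): 0x29.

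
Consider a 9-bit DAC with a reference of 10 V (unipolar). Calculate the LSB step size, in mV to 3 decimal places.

19.531 mV

Full-scale span = 10 V.
LSB = 10 / 2^9 = 10 / 512 = 0.0195312 V = 19.531 mV.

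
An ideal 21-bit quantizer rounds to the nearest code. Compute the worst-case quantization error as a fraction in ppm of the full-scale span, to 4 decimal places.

Rounding → worst-case error = ½ LSB = V_FS/2^22, so 1e+06/4194304 = 0.238419 ppm of full scale.

0.2384 ppm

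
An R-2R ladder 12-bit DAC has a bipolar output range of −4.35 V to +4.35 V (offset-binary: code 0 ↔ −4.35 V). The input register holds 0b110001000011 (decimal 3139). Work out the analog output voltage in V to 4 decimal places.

LSB = 8.7 V / 2^12 = 2.124 mV.
Code 0b110001000011 = 3139 decimal.
V_out = (−4.35) + 3139 × 0.00212402 V = 2.31731 V.

2.3173 V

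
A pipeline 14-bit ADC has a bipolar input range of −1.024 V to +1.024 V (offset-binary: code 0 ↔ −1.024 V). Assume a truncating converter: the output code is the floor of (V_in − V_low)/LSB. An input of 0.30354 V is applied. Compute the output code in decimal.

code 10620

Full-scale span = 2.048 V; LSB = 2.048/2^14 = 125.00 µV.
Input sits at 10620.320 steps above V_low.
⌊·⌋(10620.320) = 10620.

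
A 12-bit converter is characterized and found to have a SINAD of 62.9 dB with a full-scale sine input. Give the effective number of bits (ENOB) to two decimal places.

ENOB = (SINAD − 1.76) / 6.02 = (62.9 − 1.76)/6.02 = 10.156.

10.16 bits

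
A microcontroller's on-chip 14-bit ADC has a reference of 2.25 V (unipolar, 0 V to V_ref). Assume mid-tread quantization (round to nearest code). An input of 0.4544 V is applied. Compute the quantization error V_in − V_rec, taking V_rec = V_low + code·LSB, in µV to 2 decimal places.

-22.00 µV

One LSB is 2.25 V / 16384 = 137.33 µV.
(V_in − V_low)/LSB = (0.4544 − 0)/0.000137329 = 3308.8398 → code 3309 (round).
V_rec = 0 + 3309·0.000137329 = 0.454422 V.
V_in − V_rec = -2.19971e-05 V = -22.00 µV.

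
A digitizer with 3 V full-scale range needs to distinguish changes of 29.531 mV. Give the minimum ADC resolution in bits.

7 bits

Number of steps required ≥ 3 V / 29.531 mV = 101.59.
Need 2^N ≥ 101.59; 2^6 = 64, 2^7 = 128.
Minimum N = 7.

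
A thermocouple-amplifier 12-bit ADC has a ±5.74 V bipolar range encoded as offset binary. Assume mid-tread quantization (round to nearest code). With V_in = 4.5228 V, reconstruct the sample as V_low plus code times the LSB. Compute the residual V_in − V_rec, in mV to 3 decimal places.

Step size: 11.48 V ÷ 2^12 = 2.803 mV.
(4.5228 − (−5.74))/0.00280273 = 3661.7098; round gives code 3662.
V_rec = (−5.74) + 3662·0.00280273 = 4.5236133 V.
V_in − V_rec = -0.000813281 V = -0.813 mV.

-0.813 mV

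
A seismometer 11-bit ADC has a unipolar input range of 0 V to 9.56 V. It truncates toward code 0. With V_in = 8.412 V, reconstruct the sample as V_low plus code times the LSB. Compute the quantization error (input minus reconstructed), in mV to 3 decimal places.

LSB = 9.56/2^11 = 4.668 mV.
Scaled input = 1802.0686 LSBs, so code = 1802.
V_rec = 0 + 1802·0.00466797 = 8.4116797 V.
Difference: 0.000320313 V → 0.320 mV.

0.320 mV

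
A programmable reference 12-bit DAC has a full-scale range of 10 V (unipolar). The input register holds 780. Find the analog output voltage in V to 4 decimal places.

1.9043 V

LSB = 10 V / 2^12 = 2.441 mV.
V_out = 0 + 780 × 0.00244141 V = 1.9043 V.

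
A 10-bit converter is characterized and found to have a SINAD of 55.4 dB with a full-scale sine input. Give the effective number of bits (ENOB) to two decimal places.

ENOB = (SINAD − 1.76) / 6.02 = (55.4 − 1.76)/6.02 = 8.910.

8.91 bits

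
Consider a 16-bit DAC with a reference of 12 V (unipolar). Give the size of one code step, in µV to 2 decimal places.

183.11 µV

Full-scale span = 12 V.
LSB = 12 / 2^16 = 12 / 65536 = 0.000183105 V = 183.11 µV.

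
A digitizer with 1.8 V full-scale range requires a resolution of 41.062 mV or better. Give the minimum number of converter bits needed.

6 bits

Number of steps required ≥ 1.8 V / 41.062 mV = 43.84.
Need 2^N ≥ 43.84; 2^5 = 32, 2^6 = 64.
Minimum N = 6.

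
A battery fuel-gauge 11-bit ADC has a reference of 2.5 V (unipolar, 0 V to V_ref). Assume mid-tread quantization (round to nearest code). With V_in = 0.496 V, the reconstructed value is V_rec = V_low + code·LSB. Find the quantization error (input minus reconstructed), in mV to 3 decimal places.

Step size: 2.5 V ÷ 2^11 = 1.221 mV.
Scaled input = 406.3232 LSBs, so code = 406.
Reconstructed: 0.49560547 V.
Difference: 0.000394531 V → 0.395 mV.

0.395 mV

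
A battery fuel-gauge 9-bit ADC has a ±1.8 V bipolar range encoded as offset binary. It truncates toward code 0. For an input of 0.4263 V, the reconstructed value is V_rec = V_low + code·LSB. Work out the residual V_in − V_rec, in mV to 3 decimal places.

4.425 mV

LSB = 3.6/2^9 = 7.031 mV.
Scaled input = 316.6293 LSBs, so code = 316.
Reconstructed: 0.421875 V.
Difference: 0.004425 V → 4.425 mV.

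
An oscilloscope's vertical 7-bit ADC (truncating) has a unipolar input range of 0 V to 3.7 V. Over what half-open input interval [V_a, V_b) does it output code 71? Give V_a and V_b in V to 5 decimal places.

[2.05234 V, 2.08125 V)

LSB = 3.7/2^7 = 28.906 mV.
V_a = V_low + 71·LSB = 2.05234 V; V_b = V_low + 72·LSB = 2.08125 V.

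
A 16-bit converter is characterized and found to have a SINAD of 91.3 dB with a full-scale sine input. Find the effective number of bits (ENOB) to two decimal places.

14.87 bits

ENOB = (SINAD − 1.76) / 6.02 = (91.3 − 1.76)/6.02 = 14.874.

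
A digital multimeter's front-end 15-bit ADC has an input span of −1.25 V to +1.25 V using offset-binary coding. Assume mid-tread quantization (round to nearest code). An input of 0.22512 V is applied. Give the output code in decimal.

code 19335

With 32768 levels over 2.5 V, one step is 76.29 µV.
Input sits at 19334.693 steps above V_low.
So the output code is 19335.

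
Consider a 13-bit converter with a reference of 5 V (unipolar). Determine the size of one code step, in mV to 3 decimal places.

Full-scale span = 5 V.
LSB = 5 / 2^13 = 5 / 8192 = 0.000610352 V = 0.610 mV.

0.610 mV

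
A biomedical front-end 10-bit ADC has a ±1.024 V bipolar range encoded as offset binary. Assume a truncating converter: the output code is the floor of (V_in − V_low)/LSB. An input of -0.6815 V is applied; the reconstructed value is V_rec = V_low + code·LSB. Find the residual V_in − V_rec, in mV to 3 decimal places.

One LSB is 2.048 V / 1024 = 2.000 mV.
Scaled input = 171.2500 LSBs, so code = 171.
Reconstructed: -0.682 V.
Difference: 0.0005 V → 0.500 mV.

0.500 mV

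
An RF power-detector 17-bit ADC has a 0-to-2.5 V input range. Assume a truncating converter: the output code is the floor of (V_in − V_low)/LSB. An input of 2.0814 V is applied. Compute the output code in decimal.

code 109125

Full-scale span = 2.5 V; LSB = 2.5/2^17 = 19.07 µV.
(V_in − V_low)/LSB = (2.0814 − 0) / 1.90735e-05 = 109125.304.
Floor → code 109125.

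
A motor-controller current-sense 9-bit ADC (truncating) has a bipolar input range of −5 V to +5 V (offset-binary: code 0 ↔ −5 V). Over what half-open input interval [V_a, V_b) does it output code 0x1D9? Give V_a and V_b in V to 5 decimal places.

[4.23828 V, 4.25781 V)

LSB = 10/2^9 = 19.531 mV.
Code 0x1D9 = 473 decimal.
V_a = V_low + 473·LSB = 4.23828 V; V_b = V_low + 474·LSB = 4.25781 V.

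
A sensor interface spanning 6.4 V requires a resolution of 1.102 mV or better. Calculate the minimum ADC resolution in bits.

13 bits

Number of steps required ≥ 6.4 V / 1.102 mV = 5807.62.
Need 2^N ≥ 5807.62; 2^12 = 4096, 2^13 = 8192.
Minimum N = 13.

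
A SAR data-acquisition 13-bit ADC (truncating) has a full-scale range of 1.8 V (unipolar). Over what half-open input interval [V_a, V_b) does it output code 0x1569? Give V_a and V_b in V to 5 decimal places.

[1.20432 V, 1.20454 V)

LSB = 1.8/2^13 = 219.73 µV.
Code 0x1569 = 5481 decimal.
V_a = V_low + 5481·LSB = 1.20432 V; V_b = V_low + 5482·LSB = 1.20454 V.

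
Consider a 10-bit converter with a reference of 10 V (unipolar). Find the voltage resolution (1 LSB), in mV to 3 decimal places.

Full-scale span = 10 V.
LSB = 10 / 2^10 = 10 / 1024 = 0.00976562 V = 9.766 mV.

9.766 mV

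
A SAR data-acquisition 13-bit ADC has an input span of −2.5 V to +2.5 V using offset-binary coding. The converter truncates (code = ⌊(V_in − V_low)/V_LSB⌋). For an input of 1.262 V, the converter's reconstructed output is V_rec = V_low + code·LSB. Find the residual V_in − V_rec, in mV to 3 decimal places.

0.403 mV

LSB = 5/2^13 = 0.610 mV.
(V_in − V_low)/LSB = (1.262 − (−2.5))/0.000610352 = 6163.6608 → code 6163 (floor).
V_rec = (−2.5) + 6163·0.000610352 = 1.2615967 V.
V_in − V_rec = 0.00040332 V = 0.403 mV.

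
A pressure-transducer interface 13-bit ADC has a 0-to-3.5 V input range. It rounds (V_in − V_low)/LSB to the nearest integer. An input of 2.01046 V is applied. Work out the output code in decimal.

code 4706

With 8192 levels over 3.5 V, one step is 427.25 µV.
(2.01046 − 0) / 0.000427246 = 4705.625 LSBs.
Round → code 4706.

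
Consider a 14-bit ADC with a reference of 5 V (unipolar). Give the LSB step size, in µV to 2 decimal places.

Full-scale span = 5 V.
LSB = 5 / 2^14 = 5 / 16384 = 0.000305176 V = 305.18 µV.

305.18 µV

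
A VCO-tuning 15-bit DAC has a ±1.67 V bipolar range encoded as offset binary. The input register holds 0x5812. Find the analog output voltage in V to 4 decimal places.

LSB = 3.34 V / 2^15 = 101.93 µV.
Code 0x5812 = 22546 decimal.
V_out = (−1.67) + 22546 × 0.000101929 V = 0.628085 V.

0.6281 V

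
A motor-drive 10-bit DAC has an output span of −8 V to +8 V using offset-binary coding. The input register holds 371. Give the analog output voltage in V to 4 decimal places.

-2.2031 V

LSB = 16 V / 2^10 = 15.625 mV.
V_out = (−8) + 371 × 0.015625 V = -2.20312 V.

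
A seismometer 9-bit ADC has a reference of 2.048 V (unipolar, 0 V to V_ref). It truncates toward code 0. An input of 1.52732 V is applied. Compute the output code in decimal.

With 512 levels over 2.048 V, one step is 4.000 mV.
(V_in − V_low)/LSB = (1.52732 − 0) / 0.004 = 381.830.
So the output code is 381.

code 381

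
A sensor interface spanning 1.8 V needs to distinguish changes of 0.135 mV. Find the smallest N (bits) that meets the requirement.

Number of steps required ≥ 1.8 V / 0.135 mV = 13333.33.
Need 2^N ≥ 13333.33; 2^13 = 8192, 2^14 = 16384.
Minimum N = 14.

14 bits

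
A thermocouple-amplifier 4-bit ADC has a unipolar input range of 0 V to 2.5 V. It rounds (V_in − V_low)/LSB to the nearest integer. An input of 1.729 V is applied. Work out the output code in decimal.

Full-scale span = 2.5 V; LSB = 2.5/2^4 = 156.250 mV.
Input sits at 11.066 steps above V_low.
Round → code 11.

code 11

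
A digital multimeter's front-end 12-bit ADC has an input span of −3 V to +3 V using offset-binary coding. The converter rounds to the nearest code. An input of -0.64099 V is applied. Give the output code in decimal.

LSB = 6 V / 4096 = 1.465 mV.
(-0.64099 − (−3)) / 0.00146484 = 1610.417 LSBs.
round(1610.417) = 1610.

code 1610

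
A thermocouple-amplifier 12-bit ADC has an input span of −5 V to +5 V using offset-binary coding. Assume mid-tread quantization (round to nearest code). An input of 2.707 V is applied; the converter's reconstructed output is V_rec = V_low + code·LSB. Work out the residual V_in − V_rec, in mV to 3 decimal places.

-0.520 mV

Step size: 10 V ÷ 2^12 = 2.441 mV.
Scaled input = 3156.7872 LSBs, so code = 3157.
Reconstructed: 2.7075195 V.
Error = 2.707 − 2.7075195 = -0.000519531 V = -0.520 mV.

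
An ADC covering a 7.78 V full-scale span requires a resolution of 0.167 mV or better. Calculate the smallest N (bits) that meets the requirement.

Number of steps required ≥ 7.78 V / 0.167 mV = 46586.83.
Need 2^N ≥ 46586.83; 2^15 = 32768, 2^16 = 65536.
Minimum N = 16.

16 bits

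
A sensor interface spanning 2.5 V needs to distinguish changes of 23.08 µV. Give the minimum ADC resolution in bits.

17 bits

Number of steps required ≥ 2.5 V / 23.08 µV = 108318.89.
Need 2^N ≥ 108318.89; 2^16 = 65536, 2^17 = 131072.
Minimum N = 17.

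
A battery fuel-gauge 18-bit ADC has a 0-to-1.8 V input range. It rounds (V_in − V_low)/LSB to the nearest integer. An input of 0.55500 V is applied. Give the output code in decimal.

code 80828

LSB = 1.8 V / 262144 = 6.87 µV.
(V_in − V_low)/LSB = (0.55500 − 0) / 6.86646e-06 = 80827.733.
Round → code 80828.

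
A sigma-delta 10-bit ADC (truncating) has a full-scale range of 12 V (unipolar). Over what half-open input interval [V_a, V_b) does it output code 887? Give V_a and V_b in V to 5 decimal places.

LSB = 12/2^10 = 11.719 mV.
V_a = V_low + 887·LSB = 10.3945 V; V_b = V_low + 888·LSB = 10.4062 V.

[10.39453 V, 10.40625 V)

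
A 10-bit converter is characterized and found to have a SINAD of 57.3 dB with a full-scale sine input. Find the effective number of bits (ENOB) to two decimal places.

9.23 bits

ENOB = (SINAD − 1.76) / 6.02 = (57.3 − 1.76)/6.02 = 9.226.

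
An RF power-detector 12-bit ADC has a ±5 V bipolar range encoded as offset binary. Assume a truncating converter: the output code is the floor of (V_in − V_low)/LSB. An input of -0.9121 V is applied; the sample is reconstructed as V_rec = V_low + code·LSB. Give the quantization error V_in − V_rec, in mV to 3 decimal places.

0.986 mV

One LSB is 10 V / 4096 = 2.441 mV.
Scaled input = 1674.4038 LSBs, so code = 1674.
Code 1674 maps back to (−5) + 1674×0.00244141 V = -0.91308594 V.
Error = -0.9121 − (−0.91308594) = 0.000985938 V = 0.986 mV.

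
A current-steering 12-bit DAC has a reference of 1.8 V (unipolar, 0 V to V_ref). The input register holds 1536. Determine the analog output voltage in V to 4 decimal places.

0.6750 V

LSB = 1.8 V / 2^12 = 439.45 µV.
V_out = 0 + 1536 × 0.000439453 V = 0.675 V.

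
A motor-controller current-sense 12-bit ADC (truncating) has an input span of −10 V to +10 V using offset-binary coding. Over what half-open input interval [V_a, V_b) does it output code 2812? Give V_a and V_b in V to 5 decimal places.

[3.73047 V, 3.73535 V)

LSB = 20/2^12 = 4.883 mV.
V_a = V_low + 2812·LSB = 3.73047 V; V_b = V_low + 2813·LSB = 3.73535 V.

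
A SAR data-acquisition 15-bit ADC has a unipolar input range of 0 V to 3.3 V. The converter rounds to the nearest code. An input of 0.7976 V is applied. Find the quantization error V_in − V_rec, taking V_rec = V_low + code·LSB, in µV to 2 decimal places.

Step size: 3.3 V ÷ 2^15 = 100.71 µV.
Scaled input = 7919.9263 LSBs, so code = 7920.
Reconstructed: 0.79760742 V.
Error = 0.7976 − 0.79760742 = -7.42187e-06 V = -7.42 µV.

-7.42 µV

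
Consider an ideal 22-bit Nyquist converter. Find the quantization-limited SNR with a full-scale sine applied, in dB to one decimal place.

134.2 dB

SNR ≈ 6.02·N + 1.76 dB = 6.02·22 + 1.76 = 134.20 dB.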